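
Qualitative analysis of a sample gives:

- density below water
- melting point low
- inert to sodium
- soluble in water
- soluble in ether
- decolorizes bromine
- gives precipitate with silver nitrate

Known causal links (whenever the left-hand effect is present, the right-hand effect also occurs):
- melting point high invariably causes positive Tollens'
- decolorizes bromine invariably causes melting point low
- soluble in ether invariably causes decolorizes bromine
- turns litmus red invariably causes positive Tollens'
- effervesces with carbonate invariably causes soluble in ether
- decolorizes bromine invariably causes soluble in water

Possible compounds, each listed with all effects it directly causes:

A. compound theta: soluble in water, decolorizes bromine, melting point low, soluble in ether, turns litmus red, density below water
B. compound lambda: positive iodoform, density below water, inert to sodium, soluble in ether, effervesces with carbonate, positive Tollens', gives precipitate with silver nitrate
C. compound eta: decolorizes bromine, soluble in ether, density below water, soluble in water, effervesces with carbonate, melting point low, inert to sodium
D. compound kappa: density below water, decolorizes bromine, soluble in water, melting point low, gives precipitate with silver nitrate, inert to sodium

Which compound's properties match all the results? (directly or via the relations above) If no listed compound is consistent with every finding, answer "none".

Checking each candidate against the observations:
(A) compound theta — density below water yes; melting point low yes; inert to sodium NO; soluble in water yes; soluble in ether yes; decolorizes bromine yes; gives precipitate with silver nitrate NO
(B) compound lambda — accounts for every observation (melting point low via soluble in ether → decolorizes bromine → melting point low)
(C) compound eta — does not account for gives precipitate with silver nitrate
(D) compound kappa — density below water yes; melting point low yes; inert to sodium yes; soluble in water yes; soluble in ether NO; decolorizes bromine yes; gives precipitate with silver nitrate yes
Only (B) is consistent with every observation.

B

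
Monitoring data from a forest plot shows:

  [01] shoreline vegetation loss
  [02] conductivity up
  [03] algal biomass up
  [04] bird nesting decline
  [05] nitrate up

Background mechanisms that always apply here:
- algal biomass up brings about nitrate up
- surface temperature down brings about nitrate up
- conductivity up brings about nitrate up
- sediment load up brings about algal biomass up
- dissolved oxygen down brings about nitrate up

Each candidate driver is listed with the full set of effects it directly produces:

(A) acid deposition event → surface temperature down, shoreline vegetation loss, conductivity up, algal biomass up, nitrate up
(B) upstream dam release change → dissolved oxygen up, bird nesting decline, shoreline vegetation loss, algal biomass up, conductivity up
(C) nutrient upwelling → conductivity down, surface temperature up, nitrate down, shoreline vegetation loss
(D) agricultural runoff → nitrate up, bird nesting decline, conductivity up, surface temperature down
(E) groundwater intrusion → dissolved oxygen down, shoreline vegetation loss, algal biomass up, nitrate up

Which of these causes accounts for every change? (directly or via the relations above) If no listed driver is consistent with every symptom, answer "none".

B

Testing each hypothesis:
(A) acid deposition event — shoreline vegetation loss +; conductivity up +; algal biomass up +; bird nesting decline -; nitrate up +
(B) upstream dam release change — accounts for every observation (nitrate up through algal biomass up → nitrate up)
(C) nutrient upwelling — fails on conductivity up, algal biomass up, bird nesting decline, nitrate up (predicts conductivity down, not conductivity up; predicts nitrate down, not nitrate up)
(D) agricultural runoff — does not account for shoreline vegetation loss, algal biomass up
(E) groundwater intrusion — does not account for conductivity up, bird nesting decline
Only (B) is consistent with every observation.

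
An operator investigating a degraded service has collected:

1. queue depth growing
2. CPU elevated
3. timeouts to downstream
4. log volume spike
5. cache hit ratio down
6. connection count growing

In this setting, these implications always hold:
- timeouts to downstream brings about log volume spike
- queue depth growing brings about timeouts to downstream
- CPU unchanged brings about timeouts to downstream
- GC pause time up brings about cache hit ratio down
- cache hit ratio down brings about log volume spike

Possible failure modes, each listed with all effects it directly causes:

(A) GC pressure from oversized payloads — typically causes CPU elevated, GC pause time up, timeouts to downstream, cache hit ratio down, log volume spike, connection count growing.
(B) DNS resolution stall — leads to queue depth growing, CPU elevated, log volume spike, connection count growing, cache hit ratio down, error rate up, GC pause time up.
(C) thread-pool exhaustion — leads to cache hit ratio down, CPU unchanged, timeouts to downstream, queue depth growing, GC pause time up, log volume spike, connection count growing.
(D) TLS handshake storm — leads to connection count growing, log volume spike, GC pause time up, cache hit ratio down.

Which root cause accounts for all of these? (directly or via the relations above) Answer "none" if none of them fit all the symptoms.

B

Per-candidate check:
(A) GC pressure from oversized payloads — queue depth growing ✗; CPU elevated ✓; timeouts to downstream ✓; log volume spike ✓; cache hit ratio down ✓; connection count growing ✓
(B) DNS resolution stall — queue depth growing ✓; CPU elevated ✓; timeouts to downstream ✓ (by queue depth growing → timeouts to downstream); log volume spike ✓; cache hit ratio down ✓; connection count growing ✓
(C) thread-pool exhaustion — queue depth growing ✓; CPU elevated ✗; timeouts to downstream ✓; log volume spike ✓; cache hit ratio down ✓; connection count growing ✓
(D) TLS handshake storm — queue depth growing ✗; CPU elevated ✗; timeouts to downstream ✗; log volume spike ✓; cache hit ratio down ✓; connection count growing ✓
Only (B) is consistent with every observation.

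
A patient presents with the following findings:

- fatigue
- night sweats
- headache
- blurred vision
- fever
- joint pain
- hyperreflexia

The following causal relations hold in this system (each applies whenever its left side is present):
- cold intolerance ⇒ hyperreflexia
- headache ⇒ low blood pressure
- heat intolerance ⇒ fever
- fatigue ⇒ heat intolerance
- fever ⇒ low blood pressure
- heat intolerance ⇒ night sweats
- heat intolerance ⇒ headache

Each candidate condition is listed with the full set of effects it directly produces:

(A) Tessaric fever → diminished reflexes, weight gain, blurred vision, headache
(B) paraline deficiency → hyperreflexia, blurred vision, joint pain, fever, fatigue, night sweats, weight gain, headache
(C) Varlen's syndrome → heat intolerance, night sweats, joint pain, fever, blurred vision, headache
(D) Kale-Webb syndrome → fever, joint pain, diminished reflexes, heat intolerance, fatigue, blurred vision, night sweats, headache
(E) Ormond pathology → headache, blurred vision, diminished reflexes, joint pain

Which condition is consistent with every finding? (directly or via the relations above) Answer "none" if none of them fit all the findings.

B

Checking each candidate against the observations:
(A) Tessaric fever — fails on fatigue, night sweats, fever, joint pain, hyperreflexia (predicts diminished reflexes, not hyperreflexia)
(B) paraline deficiency — fatigue match; night sweats match; headache match; blurred vision match; fever match; joint pain match; hyperreflexia match
(C) Varlen's syndrome — fatigue miss; night sweats match; headache match; blurred vision match; fever match; joint pain match; hyperreflexia miss
(D) Kale-Webb syndrome — fails on hyperreflexia (predicts diminished reflexes, not hyperreflexia)
(E) Ormond pathology — fatigue miss; night sweats miss; headache match; blurred vision match; fever miss; joint pain match; hyperreflexia miss
(B) alone accounts for all the evidence.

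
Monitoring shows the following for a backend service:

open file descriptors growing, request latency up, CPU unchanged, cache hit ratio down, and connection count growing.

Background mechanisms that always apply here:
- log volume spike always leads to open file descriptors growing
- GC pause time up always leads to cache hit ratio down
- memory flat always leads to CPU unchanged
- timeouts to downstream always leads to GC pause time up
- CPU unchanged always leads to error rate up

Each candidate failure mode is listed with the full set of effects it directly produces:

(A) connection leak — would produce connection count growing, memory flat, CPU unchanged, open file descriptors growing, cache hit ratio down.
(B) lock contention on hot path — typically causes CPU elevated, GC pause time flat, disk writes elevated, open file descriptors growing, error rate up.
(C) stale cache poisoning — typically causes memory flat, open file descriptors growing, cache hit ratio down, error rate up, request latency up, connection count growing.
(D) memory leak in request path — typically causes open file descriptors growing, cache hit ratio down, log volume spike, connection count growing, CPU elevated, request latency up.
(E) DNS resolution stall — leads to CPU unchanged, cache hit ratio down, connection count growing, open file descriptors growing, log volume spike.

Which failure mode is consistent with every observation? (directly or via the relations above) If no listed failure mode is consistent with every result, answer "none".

C

Checking each candidate against the observations:
(A) connection leak — does not account for request latency up
(B) lock contention on hot path — fails on request latency up, CPU unchanged, cache hit ratio down, connection count growing (predicts CPU elevated, not CPU unchanged)
(C) stale cache poisoning — open file descriptors growing +; request latency up +; CPU unchanged + (through memory flat → CPU unchanged); cache hit ratio down +; connection count growing +
(D) memory leak in request path — fails on CPU unchanged (predicts CPU elevated, not CPU unchanged)
(E) DNS resolution stall — open file descriptors growing +; request latency up -; CPU unchanged +; cache hit ratio down +; connection count growing +
Only (C) is consistent with every observation.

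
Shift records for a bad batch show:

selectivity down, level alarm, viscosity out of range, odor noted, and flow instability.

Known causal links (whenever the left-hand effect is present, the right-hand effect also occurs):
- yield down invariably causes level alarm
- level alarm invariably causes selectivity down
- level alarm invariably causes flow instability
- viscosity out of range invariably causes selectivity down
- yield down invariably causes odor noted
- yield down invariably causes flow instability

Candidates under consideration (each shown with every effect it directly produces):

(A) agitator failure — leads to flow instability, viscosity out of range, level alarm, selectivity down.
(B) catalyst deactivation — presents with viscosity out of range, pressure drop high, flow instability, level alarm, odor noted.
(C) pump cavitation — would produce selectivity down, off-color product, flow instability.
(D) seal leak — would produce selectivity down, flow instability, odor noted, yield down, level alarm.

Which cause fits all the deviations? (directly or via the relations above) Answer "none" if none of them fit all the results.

Checking each candidate against the observations:
(A) agitator failure — does not account for odor noted
(B) catalyst deactivation — selectivity down match (through viscosity out of range → selectivity down); level alarm match; viscosity out of range match; odor noted match; flow instability match
(C) pump cavitation — does not account for level alarm, viscosity out of range, odor noted
(D) seal leak — does not account for viscosity out of range
(B) is the only candidate with no mismatches.

B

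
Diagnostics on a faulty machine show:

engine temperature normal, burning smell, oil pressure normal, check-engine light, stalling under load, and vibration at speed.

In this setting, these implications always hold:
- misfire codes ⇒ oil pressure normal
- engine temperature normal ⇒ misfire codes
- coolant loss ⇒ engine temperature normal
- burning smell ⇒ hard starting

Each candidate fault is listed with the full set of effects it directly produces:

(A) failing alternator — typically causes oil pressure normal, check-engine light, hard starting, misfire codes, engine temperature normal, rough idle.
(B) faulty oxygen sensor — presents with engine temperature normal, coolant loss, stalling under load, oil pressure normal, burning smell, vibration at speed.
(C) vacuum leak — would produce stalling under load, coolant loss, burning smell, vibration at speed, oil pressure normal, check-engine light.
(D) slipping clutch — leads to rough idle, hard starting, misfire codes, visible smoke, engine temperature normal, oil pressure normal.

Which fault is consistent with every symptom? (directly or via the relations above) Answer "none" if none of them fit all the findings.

For each candidate, compare predicted effects to what was observed:
(A) failing alternator — engine temperature normal yes; burning smell NO; oil pressure normal yes; check-engine light yes; stalling under load NO; vibration at speed NO
(B) faulty oxygen sensor — engine temperature normal yes; burning smell yes; oil pressure normal yes; check-engine light NO; stalling under load yes; vibration at speed yes
(C) vacuum leak — engine temperature normal yes (by coolant loss → engine temperature normal); burning smell yes; oil pressure normal yes; check-engine light yes; stalling under load yes; vibration at speed yes
(D) slipping clutch — does not account for burning smell, check-engine light, stalling under load, vibration at speed
(C) alone accounts for all the evidence.

C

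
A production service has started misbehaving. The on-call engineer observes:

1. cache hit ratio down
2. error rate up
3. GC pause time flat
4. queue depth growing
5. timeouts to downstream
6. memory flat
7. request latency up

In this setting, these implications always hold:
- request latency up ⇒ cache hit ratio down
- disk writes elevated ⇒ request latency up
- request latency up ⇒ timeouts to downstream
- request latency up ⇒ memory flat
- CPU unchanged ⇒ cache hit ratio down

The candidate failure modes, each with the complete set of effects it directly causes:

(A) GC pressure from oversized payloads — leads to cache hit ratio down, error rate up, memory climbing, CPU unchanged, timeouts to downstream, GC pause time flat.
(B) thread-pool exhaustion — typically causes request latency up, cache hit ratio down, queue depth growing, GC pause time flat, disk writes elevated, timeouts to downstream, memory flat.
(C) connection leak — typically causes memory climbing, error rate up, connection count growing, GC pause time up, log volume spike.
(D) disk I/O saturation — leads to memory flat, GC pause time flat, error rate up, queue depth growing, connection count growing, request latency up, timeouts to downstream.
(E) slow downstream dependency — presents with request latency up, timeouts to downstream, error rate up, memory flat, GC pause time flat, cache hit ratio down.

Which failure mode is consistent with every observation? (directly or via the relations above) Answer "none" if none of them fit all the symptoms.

D

Per-candidate check:
(A) GC pressure from oversized payloads — fails on queue depth growing, memory flat, request latency up (predicts memory climbing, not memory flat)
(B) thread-pool exhaustion — does not account for error rate up
(C) connection leak — cache hit ratio down -; error rate up +; GC pause time flat -; queue depth growing -; timeouts to downstream -; memory flat -; request latency up -
(D) disk I/O saturation — cache hit ratio down + (by request latency up → cache hit ratio down); error rate up +; GC pause time flat +; queue depth growing +; timeouts to downstream +; memory flat +; request latency up +
(E) slow downstream dependency — cache hit ratio down +; error rate up +; GC pause time flat +; queue depth growing -; timeouts to downstream +; memory flat +; request latency up +
(D) alone accounts for all the evidence.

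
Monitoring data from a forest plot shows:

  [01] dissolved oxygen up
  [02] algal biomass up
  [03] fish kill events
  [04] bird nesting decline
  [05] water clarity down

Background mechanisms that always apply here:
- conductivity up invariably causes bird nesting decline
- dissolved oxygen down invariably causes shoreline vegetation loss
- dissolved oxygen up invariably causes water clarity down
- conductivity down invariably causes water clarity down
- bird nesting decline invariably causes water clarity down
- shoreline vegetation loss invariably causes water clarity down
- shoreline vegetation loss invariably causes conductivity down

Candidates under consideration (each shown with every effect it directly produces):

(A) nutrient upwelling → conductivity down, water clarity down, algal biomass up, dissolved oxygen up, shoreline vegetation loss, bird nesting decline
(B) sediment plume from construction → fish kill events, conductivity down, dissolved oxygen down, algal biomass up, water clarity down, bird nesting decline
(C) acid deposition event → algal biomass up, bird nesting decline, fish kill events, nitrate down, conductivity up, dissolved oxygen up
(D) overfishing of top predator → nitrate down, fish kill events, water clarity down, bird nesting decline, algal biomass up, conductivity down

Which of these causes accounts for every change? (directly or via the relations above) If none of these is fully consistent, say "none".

C

Checking each candidate against the observations:
(A) nutrient upwelling — dissolved oxygen up match; algal biomass up match; fish kill events miss; bird nesting decline match; water clarity down match
(B) sediment plume from construction — dissolved oxygen up miss; algal biomass up match; fish kill events match; bird nesting decline match; water clarity down match
(C) acid deposition event — accounts for every observation (water clarity down by dissolved oxygen up → water clarity down)
(D) overfishing of top predator — dissolved oxygen up miss; algal biomass up match; fish kill events match; bird nesting decline match; water clarity down match
(C) is the only candidate with no mismatches.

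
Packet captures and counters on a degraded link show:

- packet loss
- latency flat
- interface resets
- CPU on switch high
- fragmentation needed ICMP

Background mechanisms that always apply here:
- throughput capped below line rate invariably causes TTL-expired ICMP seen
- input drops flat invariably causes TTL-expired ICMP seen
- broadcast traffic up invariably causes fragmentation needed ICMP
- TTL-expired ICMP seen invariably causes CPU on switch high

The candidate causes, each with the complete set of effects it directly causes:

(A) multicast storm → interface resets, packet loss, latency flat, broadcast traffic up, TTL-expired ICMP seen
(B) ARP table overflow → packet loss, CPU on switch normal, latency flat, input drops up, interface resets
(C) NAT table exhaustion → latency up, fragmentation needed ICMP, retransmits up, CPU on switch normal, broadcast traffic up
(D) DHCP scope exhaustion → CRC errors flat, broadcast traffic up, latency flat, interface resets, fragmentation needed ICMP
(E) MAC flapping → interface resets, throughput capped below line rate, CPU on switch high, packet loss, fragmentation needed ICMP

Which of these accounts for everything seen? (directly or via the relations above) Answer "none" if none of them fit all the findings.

Checking each candidate against the observations:
(A) multicast storm — accounts for every observation (CPU on switch high via TTL-expired ICMP seen → CPU on switch high)
(B) ARP table overflow — packet loss ✓; latency flat ✓; interface resets ✓; CPU on switch high ✗; fragmentation needed ICMP ✗
(C) NAT table exhaustion — fails on packet loss, latency flat, interface resets, CPU on switch high (predicts latency up, not latency flat; predicts CPU on switch normal, not CPU on switch high)
(D) DHCP scope exhaustion — does not account for packet loss, CPU on switch high
(E) MAC flapping — packet loss ✓; latency flat ✗; interface resets ✓; CPU on switch high ✓; fragmentation needed ICMP ✓
(A) is the only candidate with no mismatches.

A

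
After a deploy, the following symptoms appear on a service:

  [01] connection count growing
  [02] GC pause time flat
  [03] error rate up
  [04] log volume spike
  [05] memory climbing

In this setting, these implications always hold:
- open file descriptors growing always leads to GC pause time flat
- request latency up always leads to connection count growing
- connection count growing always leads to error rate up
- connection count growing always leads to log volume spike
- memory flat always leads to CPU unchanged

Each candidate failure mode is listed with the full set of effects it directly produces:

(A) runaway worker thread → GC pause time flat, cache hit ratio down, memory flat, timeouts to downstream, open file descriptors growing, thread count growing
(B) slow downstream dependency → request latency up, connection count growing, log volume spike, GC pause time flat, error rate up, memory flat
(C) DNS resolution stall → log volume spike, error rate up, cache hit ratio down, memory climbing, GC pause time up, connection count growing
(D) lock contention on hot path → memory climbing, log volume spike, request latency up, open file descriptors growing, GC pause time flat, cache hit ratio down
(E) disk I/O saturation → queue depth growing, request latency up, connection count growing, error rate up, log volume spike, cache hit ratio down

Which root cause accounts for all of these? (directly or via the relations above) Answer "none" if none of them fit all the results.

D

Per-candidate check:
(A) runaway worker thread — fails on connection count growing, error rate up, log volume spike, memory climbing (predicts memory flat, not memory climbing)
(B) slow downstream dependency — connection count growing +; GC pause time flat +; error rate up +; log volume spike +; memory climbing -
(C) DNS resolution stall — connection count growing +; GC pause time flat -; error rate up +; log volume spike +; memory climbing +
(D) lock contention on hot path — accounts for every observation (connection count growing by request latency up → connection count growing)
(E) disk I/O saturation — does not account for GC pause time flat, memory climbing
(D) is the only candidate with no mismatches.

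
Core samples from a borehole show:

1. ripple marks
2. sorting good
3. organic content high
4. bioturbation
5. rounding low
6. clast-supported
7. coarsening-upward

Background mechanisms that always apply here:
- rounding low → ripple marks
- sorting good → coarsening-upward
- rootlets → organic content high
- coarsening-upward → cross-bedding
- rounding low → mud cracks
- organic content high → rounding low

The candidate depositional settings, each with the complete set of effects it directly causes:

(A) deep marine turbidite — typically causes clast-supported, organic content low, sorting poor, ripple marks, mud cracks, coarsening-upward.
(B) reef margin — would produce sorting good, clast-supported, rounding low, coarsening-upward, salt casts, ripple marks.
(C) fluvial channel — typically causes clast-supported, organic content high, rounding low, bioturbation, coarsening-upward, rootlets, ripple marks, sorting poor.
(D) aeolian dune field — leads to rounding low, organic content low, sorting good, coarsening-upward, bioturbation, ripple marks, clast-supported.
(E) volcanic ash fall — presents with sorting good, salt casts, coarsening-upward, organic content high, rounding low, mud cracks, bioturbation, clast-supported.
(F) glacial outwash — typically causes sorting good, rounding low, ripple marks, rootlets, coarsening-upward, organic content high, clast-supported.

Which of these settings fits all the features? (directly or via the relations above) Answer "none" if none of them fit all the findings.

E

For each candidate, compare predicted effects to what was observed:
(A) deep marine turbidite — fails on sorting good, organic content high, bioturbation, rounding low (predicts sorting poor, not sorting good; predicts organic content low, not organic content high)
(B) reef margin — ripple marks ✓; sorting good ✓; organic content high ✗; bioturbation ✗; rounding low ✓; clast-supported ✓; coarsening-upward ✓
(C) fluvial channel — fails on sorting good (predicts sorting poor, not sorting good)
(D) aeolian dune field — fails on organic content high (predicts organic content low, not organic content high)
(E) volcanic ash fall — ripple marks ✓ (through rounding low → ripple marks); sorting good ✓; organic content high ✓; bioturbation ✓; rounding low ✓; clast-supported ✓; coarsening-upward ✓
(F) glacial outwash — ripple marks ✓; sorting good ✓; organic content high ✓; bioturbation ✗; rounding low ✓; clast-supported ✓; coarsening-upward ✓
(E) alone accounts for all the evidence.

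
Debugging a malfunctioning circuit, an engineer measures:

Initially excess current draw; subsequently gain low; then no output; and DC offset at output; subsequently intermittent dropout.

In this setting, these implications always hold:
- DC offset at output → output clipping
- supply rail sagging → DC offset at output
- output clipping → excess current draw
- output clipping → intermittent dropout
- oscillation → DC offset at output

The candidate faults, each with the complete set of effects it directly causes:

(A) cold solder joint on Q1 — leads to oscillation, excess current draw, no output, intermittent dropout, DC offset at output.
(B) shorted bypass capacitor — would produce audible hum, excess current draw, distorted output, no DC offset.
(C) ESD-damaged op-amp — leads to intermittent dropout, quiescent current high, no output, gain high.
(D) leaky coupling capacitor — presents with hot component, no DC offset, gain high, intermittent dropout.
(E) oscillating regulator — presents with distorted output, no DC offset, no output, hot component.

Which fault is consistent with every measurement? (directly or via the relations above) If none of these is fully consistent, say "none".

none

Per-candidate check:
(A) cold solder joint on Q1 — excess current draw +; gain low -; no output +; DC offset at output +; intermittent dropout +
(B) shorted bypass capacitor — excess current draw +; gain low -; no output -; DC offset at output -; intermittent dropout -
(C) ESD-damaged op-amp — fails on excess current draw, gain low, DC offset at output (predicts gain high, not gain low)
(D) leaky coupling capacitor — excess current draw -; gain low -; no output -; DC offset at output -; intermittent dropout +
(E) oscillating regulator — fails on excess current draw, gain low, DC offset at output, intermittent dropout (predicts no DC offset, not DC offset at output)
Every candidate fails on at least one observation.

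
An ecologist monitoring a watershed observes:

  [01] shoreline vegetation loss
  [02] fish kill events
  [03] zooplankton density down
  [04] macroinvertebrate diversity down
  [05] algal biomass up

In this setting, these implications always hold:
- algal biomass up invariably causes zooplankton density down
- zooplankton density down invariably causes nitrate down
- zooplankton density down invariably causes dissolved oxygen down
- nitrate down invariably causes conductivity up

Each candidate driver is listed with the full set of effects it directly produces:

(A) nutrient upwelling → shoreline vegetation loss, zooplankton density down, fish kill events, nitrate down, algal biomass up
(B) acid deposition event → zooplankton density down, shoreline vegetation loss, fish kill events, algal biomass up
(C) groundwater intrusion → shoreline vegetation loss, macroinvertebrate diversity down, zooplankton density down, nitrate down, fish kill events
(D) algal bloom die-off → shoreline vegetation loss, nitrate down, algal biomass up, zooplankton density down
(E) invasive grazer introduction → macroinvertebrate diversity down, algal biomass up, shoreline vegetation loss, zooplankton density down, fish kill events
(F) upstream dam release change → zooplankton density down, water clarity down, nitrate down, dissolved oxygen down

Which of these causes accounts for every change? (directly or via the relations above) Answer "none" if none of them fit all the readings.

Per-candidate check:
(A) nutrient upwelling — does not account for macroinvertebrate diversity down
(B) acid deposition event — shoreline vegetation loss ✓; fish kill events ✓; zooplankton density down ✓; macroinvertebrate diversity down ✗; algal biomass up ✓
(C) groundwater intrusion — shoreline vegetation loss ✓; fish kill events ✓; zooplankton density down ✓; macroinvertebrate diversity down ✓; algal biomass up ✗
(D) algal bloom die-off — does not account for fish kill events, macroinvertebrate diversity down
(E) invasive grazer introduction — shoreline vegetation loss ✓; fish kill events ✓; zooplankton density down ✓; macroinvertebrate diversity down ✓; algal biomass up ✓
(F) upstream dam release change — does not account for shoreline vegetation loss, fish kill events, macroinvertebrate diversity down, algal biomass up
(E) is the only candidate with no mismatches.

E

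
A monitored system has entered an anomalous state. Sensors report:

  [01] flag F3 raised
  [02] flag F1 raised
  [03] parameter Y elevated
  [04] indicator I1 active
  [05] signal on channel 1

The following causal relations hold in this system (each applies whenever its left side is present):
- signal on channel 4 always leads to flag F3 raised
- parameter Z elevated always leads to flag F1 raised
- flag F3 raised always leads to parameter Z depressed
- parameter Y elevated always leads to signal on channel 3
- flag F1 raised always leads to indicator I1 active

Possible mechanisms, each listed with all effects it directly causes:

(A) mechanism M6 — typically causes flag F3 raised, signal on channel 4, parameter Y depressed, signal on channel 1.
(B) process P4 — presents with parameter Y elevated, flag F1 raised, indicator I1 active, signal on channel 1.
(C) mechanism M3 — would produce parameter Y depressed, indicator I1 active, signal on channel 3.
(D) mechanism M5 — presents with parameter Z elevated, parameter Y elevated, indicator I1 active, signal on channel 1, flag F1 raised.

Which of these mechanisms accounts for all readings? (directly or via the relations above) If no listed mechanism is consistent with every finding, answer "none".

none

For each candidate, compare predicted effects to what was observed:
(A) mechanism M6 — flag F3 raised ✓; flag F1 raised ✗; parameter Y elevated ✗; indicator I1 active ✗; signal on channel 1 ✓
(B) process P4 — flag F3 raised ✗; flag F1 raised ✓; parameter Y elevated ✓; indicator I1 active ✓; signal on channel 1 ✓
(C) mechanism M3 — fails on flag F3 raised, flag F1 raised, parameter Y elevated, signal on channel 1 (predicts parameter Y depressed, not parameter Y elevated)
(D) mechanism M5 — does not account for flag F3 raised
Every candidate fails on at least one observation.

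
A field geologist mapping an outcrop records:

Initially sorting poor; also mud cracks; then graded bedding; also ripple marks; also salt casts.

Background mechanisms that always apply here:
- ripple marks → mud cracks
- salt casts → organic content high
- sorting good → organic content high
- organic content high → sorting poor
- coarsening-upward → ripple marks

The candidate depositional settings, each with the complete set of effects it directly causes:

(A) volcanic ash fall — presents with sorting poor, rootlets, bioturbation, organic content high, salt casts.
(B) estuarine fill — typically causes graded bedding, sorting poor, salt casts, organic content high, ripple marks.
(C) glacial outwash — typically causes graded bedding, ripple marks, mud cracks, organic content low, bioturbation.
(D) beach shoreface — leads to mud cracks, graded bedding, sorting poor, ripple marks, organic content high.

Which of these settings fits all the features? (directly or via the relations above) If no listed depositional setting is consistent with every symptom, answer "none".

Testing each hypothesis:
(A) volcanic ash fall — sorting poor yes; mud cracks NO; graded bedding NO; ripple marks NO; salt casts yes
(B) estuarine fill — sorting poor yes; mud cracks yes (by ripple marks → mud cracks); graded bedding yes; ripple marks yes; salt casts yes
(C) glacial outwash — does not account for sorting poor, salt casts
(D) beach shoreface — sorting poor yes; mud cracks yes; graded bedding yes; ripple marks yes; salt casts NO
(B) is the only candidate with no mismatches.

B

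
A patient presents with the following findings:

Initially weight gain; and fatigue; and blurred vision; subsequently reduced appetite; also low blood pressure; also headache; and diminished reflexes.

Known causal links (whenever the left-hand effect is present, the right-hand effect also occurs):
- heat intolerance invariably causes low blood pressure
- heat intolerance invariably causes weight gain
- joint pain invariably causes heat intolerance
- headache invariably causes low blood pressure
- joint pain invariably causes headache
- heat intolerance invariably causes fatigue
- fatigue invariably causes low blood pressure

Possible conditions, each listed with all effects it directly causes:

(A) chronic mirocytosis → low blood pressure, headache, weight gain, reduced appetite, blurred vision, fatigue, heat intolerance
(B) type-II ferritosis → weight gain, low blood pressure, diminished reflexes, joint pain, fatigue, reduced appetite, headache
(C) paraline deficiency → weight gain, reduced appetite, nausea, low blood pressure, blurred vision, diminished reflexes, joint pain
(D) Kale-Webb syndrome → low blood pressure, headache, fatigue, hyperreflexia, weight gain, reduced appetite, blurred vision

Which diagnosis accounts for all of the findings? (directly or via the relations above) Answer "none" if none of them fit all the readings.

Testing each hypothesis:
(A) chronic mirocytosis — does not account for diminished reflexes
(B) type-II ferritosis — weight gain ✓; fatigue ✓; blurred vision ✗; reduced appetite ✓; low blood pressure ✓; headache ✓; diminished reflexes ✓
(C) paraline deficiency — weight gain ✓; fatigue ✓ (by joint pain → heat intolerance → fatigue); blurred vision ✓; reduced appetite ✓; low blood pressure ✓; headache ✓ (by joint pain → headache); diminished reflexes ✓
(D) Kale-Webb syndrome — fails on diminished reflexes (predicts hyperreflexia, not diminished reflexes)
(C) alone accounts for all the evidence.

C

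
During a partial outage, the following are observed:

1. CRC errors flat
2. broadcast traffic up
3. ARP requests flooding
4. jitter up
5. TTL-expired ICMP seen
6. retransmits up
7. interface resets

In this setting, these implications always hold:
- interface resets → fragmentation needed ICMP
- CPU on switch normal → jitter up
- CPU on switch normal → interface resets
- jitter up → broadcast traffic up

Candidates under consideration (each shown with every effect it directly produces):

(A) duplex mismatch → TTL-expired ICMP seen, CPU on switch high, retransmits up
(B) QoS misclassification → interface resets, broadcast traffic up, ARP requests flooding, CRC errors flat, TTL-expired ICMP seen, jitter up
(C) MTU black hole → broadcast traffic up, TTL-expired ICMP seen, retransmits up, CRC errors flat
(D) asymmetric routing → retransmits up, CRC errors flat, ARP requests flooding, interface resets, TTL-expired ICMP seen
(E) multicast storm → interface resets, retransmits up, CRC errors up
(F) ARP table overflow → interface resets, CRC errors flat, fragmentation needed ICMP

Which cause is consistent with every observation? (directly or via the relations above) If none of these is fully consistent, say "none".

Per-candidate check:
(A) duplex mismatch — does not account for CRC errors flat, broadcast traffic up, ARP requests flooding, jitter up, interface resets
(B) QoS misclassification — CRC errors flat match; broadcast traffic up match; ARP requests flooding match; jitter up match; TTL-expired ICMP seen match; retransmits up miss; interface resets match
(C) MTU black hole — does not account for ARP requests flooding, jitter up, interface resets
(D) asymmetric routing — CRC errors flat match; broadcast traffic up miss; ARP requests flooding match; jitter up miss; TTL-expired ICMP seen match; retransmits up match; interface resets match
(E) multicast storm — fails on CRC errors flat, broadcast traffic up, ARP requests flooding, jitter up, TTL-expired ICMP seen (predicts CRC errors up, not CRC errors flat)
(F) ARP table overflow — CRC errors flat match; broadcast traffic up miss; ARP requests flooding miss; jitter up miss; TTL-expired ICMP seen miss; retransmits up miss; interface resets match
None of the listed candidates fits everything.

none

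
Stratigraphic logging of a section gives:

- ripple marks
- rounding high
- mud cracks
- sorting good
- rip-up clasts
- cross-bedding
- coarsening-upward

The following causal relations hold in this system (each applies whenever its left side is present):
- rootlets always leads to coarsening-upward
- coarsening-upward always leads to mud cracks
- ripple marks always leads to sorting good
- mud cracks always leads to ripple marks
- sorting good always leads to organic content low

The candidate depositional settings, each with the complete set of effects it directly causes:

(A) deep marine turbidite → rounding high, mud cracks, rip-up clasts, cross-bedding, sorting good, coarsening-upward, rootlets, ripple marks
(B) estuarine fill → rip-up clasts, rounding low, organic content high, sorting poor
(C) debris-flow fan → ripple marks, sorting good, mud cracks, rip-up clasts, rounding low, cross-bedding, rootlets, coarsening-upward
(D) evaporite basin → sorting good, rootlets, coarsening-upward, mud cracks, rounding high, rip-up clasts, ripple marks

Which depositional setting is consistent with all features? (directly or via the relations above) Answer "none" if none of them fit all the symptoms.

A

For each candidate, compare predicted effects to what was observed:
(A) deep marine turbidite — accounts for every observation
(B) estuarine fill — ripple marks NO; rounding high NO; mud cracks NO; sorting good NO; rip-up clasts yes; cross-bedding NO; coarsening-upward NO
(C) debris-flow fan — ripple marks yes; rounding high NO; mud cracks yes; sorting good yes; rip-up clasts yes; cross-bedding yes; coarsening-upward yes
(D) evaporite basin — ripple marks yes; rounding high yes; mud cracks yes; sorting good yes; rip-up clasts yes; cross-bedding NO; coarsening-upward yes
(A) alone accounts for all the evidence.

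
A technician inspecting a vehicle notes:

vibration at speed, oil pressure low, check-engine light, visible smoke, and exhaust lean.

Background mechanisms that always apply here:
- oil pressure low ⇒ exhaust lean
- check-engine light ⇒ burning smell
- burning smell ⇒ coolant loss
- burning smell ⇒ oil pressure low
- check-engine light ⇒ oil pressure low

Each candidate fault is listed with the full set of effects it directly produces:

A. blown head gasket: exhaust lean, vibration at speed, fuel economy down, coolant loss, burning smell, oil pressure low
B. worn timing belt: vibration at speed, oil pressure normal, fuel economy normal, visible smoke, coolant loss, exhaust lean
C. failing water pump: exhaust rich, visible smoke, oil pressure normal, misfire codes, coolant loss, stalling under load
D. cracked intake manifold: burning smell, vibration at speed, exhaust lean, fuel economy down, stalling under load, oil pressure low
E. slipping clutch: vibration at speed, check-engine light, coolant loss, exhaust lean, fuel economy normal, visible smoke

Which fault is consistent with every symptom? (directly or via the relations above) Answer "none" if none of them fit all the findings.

Checking each candidate against the observations:
(A) blown head gasket — vibration at speed match; oil pressure low match; check-engine light miss; visible smoke miss; exhaust lean match
(B) worn timing belt — vibration at speed match; oil pressure low miss; check-engine light miss; visible smoke match; exhaust lean match
(C) failing water pump — vibration at speed miss; oil pressure low miss; check-engine light miss; visible smoke match; exhaust lean miss
(D) cracked intake manifold — vibration at speed match; oil pressure low match; check-engine light miss; visible smoke miss; exhaust lean match
(E) slipping clutch — accounts for every observation (oil pressure low by check-engine light → oil pressure low)
Only (E) is consistent with every observation.

E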